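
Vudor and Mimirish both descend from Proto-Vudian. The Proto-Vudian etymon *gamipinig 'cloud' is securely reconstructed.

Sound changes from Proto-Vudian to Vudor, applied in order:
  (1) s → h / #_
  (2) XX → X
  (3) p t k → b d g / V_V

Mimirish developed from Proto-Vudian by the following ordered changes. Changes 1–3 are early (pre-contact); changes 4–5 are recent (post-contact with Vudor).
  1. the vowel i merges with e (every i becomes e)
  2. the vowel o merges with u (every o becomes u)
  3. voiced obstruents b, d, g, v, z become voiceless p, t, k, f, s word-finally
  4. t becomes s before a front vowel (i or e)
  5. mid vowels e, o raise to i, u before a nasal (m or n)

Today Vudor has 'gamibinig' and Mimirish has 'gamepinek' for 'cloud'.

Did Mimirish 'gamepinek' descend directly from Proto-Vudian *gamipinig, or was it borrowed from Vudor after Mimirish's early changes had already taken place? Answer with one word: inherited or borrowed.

If inherited, *gamipinig would pass through all of Mimirish's changes:
Mimirish: *gamipinig > gamepeneg > gamepenek > gamepinek  (by vowel merger, final devoicing, pre-nasal raising)
If borrowed from Vudor 'gamibinig' after the early changes, it would undergo only the recent ones:
  rule 4 (palatalisation): no change (gamibinig)
  rule 5 (pre-nasal raising): no change (gamibinig)
  ⇒ as a loan: gamibinig
Mimirish 'gamepinek' matches the inherited outcome exactly, so it is an inherited cognate, not a loan.

inherited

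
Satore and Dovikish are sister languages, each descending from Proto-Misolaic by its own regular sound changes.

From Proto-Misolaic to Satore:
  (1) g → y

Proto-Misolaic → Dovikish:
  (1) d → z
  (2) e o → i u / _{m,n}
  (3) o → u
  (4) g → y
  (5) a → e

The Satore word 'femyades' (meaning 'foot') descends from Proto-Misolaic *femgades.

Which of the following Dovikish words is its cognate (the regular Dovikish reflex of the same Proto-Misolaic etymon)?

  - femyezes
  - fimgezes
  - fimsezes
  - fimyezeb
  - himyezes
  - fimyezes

Dovikish: start from *femgades.
  rule 1 (unconditioned shift): femgades → femgazes
  rule 2 (pre-nasal raising): femgazes → fimgazes
  rule 3: no change — fimgazes
  rule 4 (unconditioned shift): fimgazes → fimyazes
  rule 5 (vowel merger): fimyazes → fimyezes
  ⇒ Dovikish fimyezes
Only 'fimyezes' matches the regular Dovikish development of *femgades.

fimyezes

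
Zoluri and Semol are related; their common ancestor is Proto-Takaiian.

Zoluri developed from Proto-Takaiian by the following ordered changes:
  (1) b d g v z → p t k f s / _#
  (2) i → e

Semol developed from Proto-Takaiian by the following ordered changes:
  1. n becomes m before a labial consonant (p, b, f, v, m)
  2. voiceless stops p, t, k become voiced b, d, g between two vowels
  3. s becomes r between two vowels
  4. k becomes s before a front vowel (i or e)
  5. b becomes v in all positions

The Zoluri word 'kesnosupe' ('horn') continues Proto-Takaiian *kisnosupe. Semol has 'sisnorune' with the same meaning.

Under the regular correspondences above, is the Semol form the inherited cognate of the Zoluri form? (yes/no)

no

Derive the expected Semol reflex of *kisnosupe:
Semol: start from *kisnosupe.
  rule 1: no change — kisnosupe
  rule 2 (intervocalic voicing): kisnosupe → kisnosube
  rule 3 (rhotacism): kisnosube → kisnorube
  rule 4 (palatalisation): kisnorube → sisnorube
  rule 5 (unconditioned shift): sisnorube → sisnoruve
  ⇒ Semol sisnoruve
The regular Semol reflex would be 'sisnoruve', but the attested form is 'sisnorune'. The correspondence is irregular, so they are not cognates (the Semol form has a different source).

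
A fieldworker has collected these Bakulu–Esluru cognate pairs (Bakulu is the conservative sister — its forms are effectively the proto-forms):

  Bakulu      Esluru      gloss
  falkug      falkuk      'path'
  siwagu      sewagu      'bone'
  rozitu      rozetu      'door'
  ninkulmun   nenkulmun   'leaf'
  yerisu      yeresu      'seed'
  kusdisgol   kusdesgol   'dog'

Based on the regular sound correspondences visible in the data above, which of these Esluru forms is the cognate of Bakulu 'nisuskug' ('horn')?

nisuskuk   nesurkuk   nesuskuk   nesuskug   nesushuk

nesuskuk

siwagu ~ sewagu, rozitu ~ rozetu — Bakulu i corresponds to Esluru e after a consonant, before a consonant other than r, m, n, p, b, f, v.
falkug ~ falkuk — Bakulu g corresponds to Esluru k word-finally.
Applying these to Bakulu 'nisuskug':
  nisuskug → nesuskug   (i→e after a consonant, before a consonant other than r, m, n, p, b, f, v)
  nesuskug → nesuskuk   (g→k word-finally)
So the Esluru cognate is 'nesuskuk'.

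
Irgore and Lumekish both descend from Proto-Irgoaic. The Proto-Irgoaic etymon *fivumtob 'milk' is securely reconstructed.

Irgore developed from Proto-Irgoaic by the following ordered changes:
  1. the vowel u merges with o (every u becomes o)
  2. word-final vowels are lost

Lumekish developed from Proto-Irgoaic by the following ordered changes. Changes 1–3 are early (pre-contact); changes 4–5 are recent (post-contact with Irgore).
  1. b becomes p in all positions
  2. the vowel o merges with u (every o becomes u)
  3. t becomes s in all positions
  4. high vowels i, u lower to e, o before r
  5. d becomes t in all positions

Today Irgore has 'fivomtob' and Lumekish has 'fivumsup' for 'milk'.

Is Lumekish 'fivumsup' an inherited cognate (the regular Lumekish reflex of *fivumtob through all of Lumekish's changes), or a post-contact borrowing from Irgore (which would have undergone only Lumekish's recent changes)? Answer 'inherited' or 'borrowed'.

If inherited, *fivumtob would pass through all of Lumekish's changes:
Lumekish: *fivumtob > fivumtop > fivumtup > fivumsup  (by unconditioned shift, vowel merger, unconditioned shift)
If borrowed from Irgore 'fivomtob' after the early changes, it would undergo only the recent ones:
  rule 4 (pre-rhotic lowering): no change (fivomtob)
  rule 5 (unconditioned shift): no change (fivomtob)
  ⇒ as a loan: fivomtob
Lumekish 'fivumsup' matches the inherited outcome exactly, so it is an inherited cognate, not a loan.

inherited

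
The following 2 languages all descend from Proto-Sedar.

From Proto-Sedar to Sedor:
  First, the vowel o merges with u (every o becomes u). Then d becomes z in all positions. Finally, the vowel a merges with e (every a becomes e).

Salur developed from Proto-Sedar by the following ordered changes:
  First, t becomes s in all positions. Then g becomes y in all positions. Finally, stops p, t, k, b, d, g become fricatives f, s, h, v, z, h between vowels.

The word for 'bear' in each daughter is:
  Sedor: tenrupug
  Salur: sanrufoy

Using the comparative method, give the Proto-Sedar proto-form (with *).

Position 8: Sedor has g, Salur has y. Sedor preserves g here (none of its changes turn any other segment into g), so the proto-segment is *g.
Position 1: Sedor has t, Salur has s. Sedor preserves t here (none of its changes turn any other segment into t), so the proto-segment is *t.
This points to *tanrupog. Verify forward in each daughter:
Sedor: *tanrupog
  tanrupog → tanrupug   [vowel merger]
  tanrupug (rule 2 does not apply)
  tanrupug → tenrupug   [vowel merger]
  giving Sedor tenrupug.
Salur: start from *tanrupog.
  rule 1 (unconditioned shift): tanrupog → sanrupog
  rule 2 (unconditioned shift): sanrupog → sanrupoy
  rule 3 (intervocalic lenition): sanrupoy → sanrufoy
  ⇒ Salur sanrufoy
Only *tanrupog yields all of Sedor tenrupug, Salur sanrufoy.

*tanrupog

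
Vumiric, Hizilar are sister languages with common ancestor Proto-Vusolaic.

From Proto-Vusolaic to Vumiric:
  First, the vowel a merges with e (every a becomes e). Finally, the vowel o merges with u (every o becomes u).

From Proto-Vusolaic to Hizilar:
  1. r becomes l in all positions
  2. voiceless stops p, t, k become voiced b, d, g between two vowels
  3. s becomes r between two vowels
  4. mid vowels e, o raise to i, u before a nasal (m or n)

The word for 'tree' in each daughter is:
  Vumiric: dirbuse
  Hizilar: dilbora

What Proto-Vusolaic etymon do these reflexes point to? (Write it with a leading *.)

*dirbosa

Position 7: Vumiric has e, Hizilar has a. Hizilar preserves a here (none of its changes turn any other segment into a), so the proto-segment is *a.
Position 3: Vumiric has r, Hizilar has l. Vumiric preserves r here (none of its changes turn any other segment into r), so the proto-segment is *r.
Continuing position by position gives *dirbosa; check it forward:
Vumiric: *dirbosa > dirbose > dirbuse  (by vowel merger, vowel merger)
Hizilar: start from *dirbosa.
  rule 1 (unconditioned shift): dirbosa → dilbosa
  rule 2: no change — dilbosa
  rule 3 (rhotacism): dilbosa → dilbora
  rule 4: no change — dilbora
  ⇒ Hizilar dilbora
*dirbosa is the unique common source.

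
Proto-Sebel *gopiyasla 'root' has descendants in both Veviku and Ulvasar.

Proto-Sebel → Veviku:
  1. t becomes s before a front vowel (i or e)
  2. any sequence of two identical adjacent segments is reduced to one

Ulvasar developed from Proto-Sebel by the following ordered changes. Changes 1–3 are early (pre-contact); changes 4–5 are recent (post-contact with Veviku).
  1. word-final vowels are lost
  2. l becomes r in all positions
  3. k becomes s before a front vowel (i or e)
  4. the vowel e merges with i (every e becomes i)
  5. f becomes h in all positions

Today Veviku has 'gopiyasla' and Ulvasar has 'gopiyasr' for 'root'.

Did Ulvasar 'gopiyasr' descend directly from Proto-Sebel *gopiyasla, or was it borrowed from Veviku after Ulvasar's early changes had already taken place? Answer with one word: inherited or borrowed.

inherited

If inherited, *gopiyasla would pass through all of Ulvasar's changes:
Ulvasar: *gopiyasla
  gopiyasla → gopiyasl   [apocope]
  gopiyasl → gopiyasr   [unconditioned shift]
  gopiyasr (rule 3 does not apply)
  gopiyasr (rule 4 does not apply)
  gopiyasr (rule 5 does not apply)
  giving Ulvasar gopiyasr.
If borrowed from Veviku 'gopiyasla' after the early changes, it would undergo only the recent ones:
  rule 4 (vowel merger): no change (gopiyasla)
  rule 5 (unconditioned shift): no change (gopiyasla)
  ⇒ as a loan: gopiyasla
Ulvasar 'gopiyasr' matches the inherited outcome exactly, so it is an inherited cognate, not a loan.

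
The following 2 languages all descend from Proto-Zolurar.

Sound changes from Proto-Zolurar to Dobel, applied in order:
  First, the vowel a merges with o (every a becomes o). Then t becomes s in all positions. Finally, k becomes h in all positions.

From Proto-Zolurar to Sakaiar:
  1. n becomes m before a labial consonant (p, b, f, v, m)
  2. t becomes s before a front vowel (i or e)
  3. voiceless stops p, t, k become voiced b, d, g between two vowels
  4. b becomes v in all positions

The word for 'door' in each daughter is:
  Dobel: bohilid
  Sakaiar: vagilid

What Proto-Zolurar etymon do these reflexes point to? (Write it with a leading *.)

*bakilid

Position 3: Dobel has h, Sakaiar has g. Taking the neighbouring segments as reconstructed: Dobel h could go back to *k or *h; Sakaiar g could go back to *k or *g — the one source consistent with every daughter is *k.
Position 2: Dobel has o, Sakaiar has a. Sakaiar preserves a here (none of its changes turn any other segment into a), so the proto-segment is *a.
Position 1: Dobel has b, Sakaiar has v. Dobel preserves b here (none of its changes turn any other segment into b), so the proto-segment is *b.
This points to *bakilid. Verify forward in each daughter:
Dobel: *bakilid
  bakilid → bokilid   [vowel merger]
  bokilid (rule 2 does not apply)
  bokilid → bohilid   [unconditioned shift]
  giving Dobel bohilid.
Sakaiar: *bakilid > bagilid > vagilid  (by intervocalic voicing, unconditioned shift)
Only *bakilid yields all of Dobel bohilid, Sakaiar vagilid.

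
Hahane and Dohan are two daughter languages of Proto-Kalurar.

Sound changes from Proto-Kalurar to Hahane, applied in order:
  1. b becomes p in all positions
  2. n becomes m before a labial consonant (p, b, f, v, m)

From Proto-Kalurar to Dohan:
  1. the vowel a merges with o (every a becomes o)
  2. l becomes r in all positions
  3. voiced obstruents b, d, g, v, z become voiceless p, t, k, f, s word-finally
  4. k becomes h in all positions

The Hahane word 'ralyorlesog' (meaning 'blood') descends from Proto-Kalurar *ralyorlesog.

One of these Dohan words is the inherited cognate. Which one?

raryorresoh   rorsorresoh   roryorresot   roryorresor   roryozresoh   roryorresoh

roryorresoh

Dohan: *ralyorlesog > rolyorlesog > roryorresog > roryorresok > roryorresoh  (by vowel merger, unconditioned shift, final devoicing, unconditioned shift)
Only 'roryorresoh' matches the regular Dohan development of *ralyorlesog.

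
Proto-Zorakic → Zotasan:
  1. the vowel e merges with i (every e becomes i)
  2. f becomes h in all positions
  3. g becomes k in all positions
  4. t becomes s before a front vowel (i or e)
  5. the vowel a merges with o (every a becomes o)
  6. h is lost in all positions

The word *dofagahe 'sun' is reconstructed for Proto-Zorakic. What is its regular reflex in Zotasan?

dookoi

Zotasan: *dofagahe
  dofagahe → dofagahi   [vowel merger]
  dofagahi → dohagahi   [unconditioned shift]
  dohagahi → dohakahi   [unconditioned shift]
  dohakahi (rule 4 does not apply)
  dohakahi → dohokohi   [vowel merger]
  dohokohi → dookoi   [h-loss]
  giving Zotasan dookoi.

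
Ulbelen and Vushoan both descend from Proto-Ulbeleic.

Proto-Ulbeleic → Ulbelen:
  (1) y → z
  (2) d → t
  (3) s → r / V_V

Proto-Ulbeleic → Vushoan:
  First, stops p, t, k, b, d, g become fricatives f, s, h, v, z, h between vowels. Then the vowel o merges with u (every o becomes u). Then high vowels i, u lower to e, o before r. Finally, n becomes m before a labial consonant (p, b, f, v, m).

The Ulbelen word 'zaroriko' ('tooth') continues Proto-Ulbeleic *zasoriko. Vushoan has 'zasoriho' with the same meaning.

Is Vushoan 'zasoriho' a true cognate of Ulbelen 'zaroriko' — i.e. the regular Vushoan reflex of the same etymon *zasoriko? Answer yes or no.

Derive the expected Vushoan reflex of *zasoriko:
Vushoan: *zasoriko
  zasoriko → zasoriho   [intervocalic lenition]
  zasoriho → zasurihu   [vowel merger]
  zasurihu → zasorihu   [pre-rhotic lowering]
  zasorihu (rule 4 does not apply)
  giving Vushoan zasorihu.
The regular Vushoan reflex would be 'zasorihu', but the attested form is 'zasoriho'. The correspondence is irregular, so they are not cognates (the Vushoan form has a different source).

no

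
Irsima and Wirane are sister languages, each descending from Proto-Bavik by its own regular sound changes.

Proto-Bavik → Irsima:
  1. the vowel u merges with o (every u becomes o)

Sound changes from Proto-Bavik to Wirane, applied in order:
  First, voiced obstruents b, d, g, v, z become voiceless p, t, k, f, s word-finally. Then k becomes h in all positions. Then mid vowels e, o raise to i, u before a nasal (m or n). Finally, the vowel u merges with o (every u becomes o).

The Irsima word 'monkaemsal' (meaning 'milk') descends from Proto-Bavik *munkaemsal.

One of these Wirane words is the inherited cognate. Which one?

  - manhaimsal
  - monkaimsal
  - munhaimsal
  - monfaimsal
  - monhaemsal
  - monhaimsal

Wirane: start from *munkaemsal.
  rule 1: no change — munkaemsal
  rule 2 (unconditioned shift): munkaemsal → munhaemsal
  rule 3 (pre-nasal raising): munhaemsal → munhaimsal
  rule 4 (vowel merger): munhaimsal → monhaimsal
  ⇒ Wirane monhaimsal
Among the options, 'monhaimsal' alone shows every Wirane change applied in order.

monhaimsal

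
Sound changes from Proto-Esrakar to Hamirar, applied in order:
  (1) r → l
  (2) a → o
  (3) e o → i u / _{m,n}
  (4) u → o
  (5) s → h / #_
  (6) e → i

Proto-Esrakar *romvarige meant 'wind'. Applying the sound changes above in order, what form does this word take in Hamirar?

lomvoligi

Hamirar: *romvarige > lomvalige > lomvolige > lumvolige > lomvolige > lomvoligi  (by unconditioned shift, vowel merger, pre-nasal raising, vowel merger, vowel merger)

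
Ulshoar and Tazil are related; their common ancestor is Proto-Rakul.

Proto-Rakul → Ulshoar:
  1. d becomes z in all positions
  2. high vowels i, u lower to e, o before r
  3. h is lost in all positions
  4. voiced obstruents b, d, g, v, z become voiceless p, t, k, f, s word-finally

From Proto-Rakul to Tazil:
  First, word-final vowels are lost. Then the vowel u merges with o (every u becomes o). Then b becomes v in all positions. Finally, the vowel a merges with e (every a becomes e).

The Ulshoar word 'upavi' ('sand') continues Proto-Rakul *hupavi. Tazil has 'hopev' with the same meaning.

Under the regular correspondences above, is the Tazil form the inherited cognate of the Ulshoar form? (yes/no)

Derive the expected Tazil reflex of *hupavi:
Tazil: *hupavi
  hupavi → hupav   [apocope]
  hupav → hopav   [vowel merger]
  hopav (rule 3 does not apply)
  hopav → hopev   [vowel merger]
  giving Tazil hopev.
Tazil 'hopev' matches the regular reflex exactly, so the pair is cognate.

yes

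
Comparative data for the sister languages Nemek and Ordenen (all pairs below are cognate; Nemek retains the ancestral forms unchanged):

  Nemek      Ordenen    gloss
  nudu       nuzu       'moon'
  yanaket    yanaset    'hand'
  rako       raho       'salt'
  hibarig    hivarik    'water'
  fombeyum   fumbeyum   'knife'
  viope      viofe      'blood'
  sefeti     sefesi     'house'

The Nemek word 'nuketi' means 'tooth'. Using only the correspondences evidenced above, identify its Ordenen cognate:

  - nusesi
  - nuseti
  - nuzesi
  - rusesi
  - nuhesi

nusesi

yanaket ~ yanaset — Nemek k corresponds to Ordenen s between vowels (before a front vowel).
sefeti ~ sefesi — Nemek t corresponds to Ordenen s between vowels (before a front vowel).
Applying these to Nemek 'nuketi':
  nuketi → nuseti   (k→s between vowels (before a front vowel))
  nuseti → nusesi   (t→s between vowels (before a front vowel))
So the Ordenen cognate is 'nusesi'.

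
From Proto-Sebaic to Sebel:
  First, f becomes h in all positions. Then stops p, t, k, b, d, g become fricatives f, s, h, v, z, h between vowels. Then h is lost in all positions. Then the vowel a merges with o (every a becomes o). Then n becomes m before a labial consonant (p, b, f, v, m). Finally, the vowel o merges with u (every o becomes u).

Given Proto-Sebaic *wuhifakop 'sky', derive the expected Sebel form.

Sebel: *wuhifakop > wuhihakop > wuhihahop > wuiaop > wuioop > wuiuup  (by unconditioned shift, intervocalic lenition, h-loss, vowel merger, vowel merger)

wuiuup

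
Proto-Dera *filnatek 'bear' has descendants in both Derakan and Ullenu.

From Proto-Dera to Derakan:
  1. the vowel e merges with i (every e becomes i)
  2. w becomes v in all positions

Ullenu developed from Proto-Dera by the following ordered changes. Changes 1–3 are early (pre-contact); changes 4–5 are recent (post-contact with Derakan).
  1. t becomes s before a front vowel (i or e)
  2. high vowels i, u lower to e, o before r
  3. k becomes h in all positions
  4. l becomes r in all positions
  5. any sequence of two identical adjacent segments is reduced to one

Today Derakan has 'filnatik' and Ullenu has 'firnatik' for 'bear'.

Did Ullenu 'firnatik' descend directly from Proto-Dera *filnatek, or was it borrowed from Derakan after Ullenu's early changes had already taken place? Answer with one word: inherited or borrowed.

If inherited, *filnatek would pass through all of Ullenu's changes:
Ullenu: start from *filnatek.
  rule 1 (palatalisation): filnatek → filnasek
  rule 2: no change — filnasek
  rule 3 (unconditioned shift): filnasek → filnaseh
  rule 4 (unconditioned shift): filnaseh → firnaseh
  rule 5: no change — firnaseh
  ⇒ Ullenu firnaseh
If borrowed from Derakan 'filnatik' after the early changes, it would undergo only the recent ones:
  rule 4 (unconditioned shift): filnatik → firnatik
  rule 5 (degemination): no change (firnatik)
  ⇒ as a loan: firnatik
Ullenu 'firnatik' matches the loan outcome 'firnatik', not the inherited 'firnaseh' — it skipped the early Ullenu changes, so it was borrowed from Derakan.

borrowed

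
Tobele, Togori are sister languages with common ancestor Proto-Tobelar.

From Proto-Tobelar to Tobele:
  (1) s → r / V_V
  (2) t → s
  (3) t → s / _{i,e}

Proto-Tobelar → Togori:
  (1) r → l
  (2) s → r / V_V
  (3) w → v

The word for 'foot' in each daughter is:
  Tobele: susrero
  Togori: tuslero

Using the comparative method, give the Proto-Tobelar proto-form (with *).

*tusreso

Position 4: Tobele has r, Togori has l. Taking the neighbouring segments as reconstructed: Tobele r can only go back to *r; Togori l could go back to *l or *r — the one source consistent with every daughter is *r.
Position 1: Tobele has s, Togori has t. Togori preserves t here (none of its changes turn any other segment into t), so the proto-segment is *t.
Position 6: Tobele has r, Togori has r. In Togori, r can only continue *s, so the proto-segment is *s.
The remaining positions agree across the daughters. Check the candidate against every language:
Tobele: *tusreso
  tusreso → tusrero   [rhotacism]
  tusrero → susrero   [unconditioned shift]
  susrero (rule 3 does not apply)
  giving Tobele susrero.
Togori: *tusreso > tusleso > tuslero  (by unconditioned shift, rhotacism)
*tusreso is the unique common source.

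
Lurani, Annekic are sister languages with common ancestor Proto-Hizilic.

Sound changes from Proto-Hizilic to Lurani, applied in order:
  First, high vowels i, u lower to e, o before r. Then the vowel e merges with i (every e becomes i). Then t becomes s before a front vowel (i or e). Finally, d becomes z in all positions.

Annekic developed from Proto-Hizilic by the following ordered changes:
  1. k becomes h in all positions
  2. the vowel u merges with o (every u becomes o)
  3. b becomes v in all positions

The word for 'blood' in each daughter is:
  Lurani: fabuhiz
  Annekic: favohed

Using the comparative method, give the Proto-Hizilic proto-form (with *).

Position 7: Lurani has z, Annekic has d. Annekic preserves d here (none of its changes turn any other segment into d), so the proto-segment is *d.
Position 4: Lurani has u, Annekic has o. Lurani preserves u here (none of its changes turn any other segment into u), so the proto-segment is *u.
This points to *fabuhed. Verify forward in each daughter:
Lurani: start from *fabuhed.
  rule 1: no change — fabuhed
  rule 2 (vowel merger): fabuhed → fabuhid
  rule 3: no change — fabuhid
  rule 4 (unconditioned shift): fabuhid → fabuhiz
  ⇒ Lurani fabuhiz
Annekic: start from *fabuhed.
  rule 1: no change — fabuhed
  rule 2 (vowel merger): fabuhed → fabohed
  rule 3 (unconditioned shift): fabohed → favohed
  ⇒ Annekic favohed
Only *fabuhed yields all of Lurani fabuhiz, Annekic favohed.

*fabuhed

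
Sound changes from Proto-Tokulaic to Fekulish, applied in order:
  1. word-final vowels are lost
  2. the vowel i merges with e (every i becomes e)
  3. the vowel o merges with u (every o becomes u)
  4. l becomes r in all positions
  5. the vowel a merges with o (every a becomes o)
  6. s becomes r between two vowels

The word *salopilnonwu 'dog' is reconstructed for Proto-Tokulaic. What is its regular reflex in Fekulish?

sorupernunw

Fekulish: *salopilnonwu > salopilnonw > salopelnonw > salupelnunw > sarupernunw > sorupernunw  (by apocope, vowel merger, vowel merger, unconditioned shift, vowel merger)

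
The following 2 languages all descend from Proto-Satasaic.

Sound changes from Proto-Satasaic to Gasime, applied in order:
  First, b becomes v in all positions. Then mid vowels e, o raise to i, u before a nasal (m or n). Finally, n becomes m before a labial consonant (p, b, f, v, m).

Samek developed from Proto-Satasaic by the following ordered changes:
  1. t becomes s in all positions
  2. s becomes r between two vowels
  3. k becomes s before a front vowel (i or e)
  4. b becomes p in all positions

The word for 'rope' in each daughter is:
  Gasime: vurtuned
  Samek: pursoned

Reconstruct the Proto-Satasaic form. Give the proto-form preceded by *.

Position 4: Gasime has t, Samek has s. Gasime preserves t here (none of its changes turn any other segment into t), so the proto-segment is *t.
Position 5: Gasime has u, Samek has o. Samek preserves o here (none of its changes turn any other segment into o), so the proto-segment is *o.
Verify the candidate proto-form against each daughter:
Gasime: start from *burtoned.
  rule 1 (unconditioned shift): burtoned → vurtoned
  rule 2 (pre-nasal raising): vurtoned → vurtuned
  rule 3: no change — vurtuned
  ⇒ Gasime vurtuned
Samek: *burtoned > bursoned > pursoned  (by unconditioned shift, unconditioned shift)
Only *burtoned yields all of Gasime vurtuned, Samek pursoned.

*burtoned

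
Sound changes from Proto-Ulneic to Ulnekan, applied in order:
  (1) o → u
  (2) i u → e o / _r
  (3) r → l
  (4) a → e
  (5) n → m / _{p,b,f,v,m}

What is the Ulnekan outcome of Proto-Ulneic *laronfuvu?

lelumfuvu

Ulnekan: *laronfuvu > larunfuvu > lalunfuvu > lelunfuvu > lelumfuvu  (by vowel merger, unconditioned shift, vowel merger, nasal place assimilation)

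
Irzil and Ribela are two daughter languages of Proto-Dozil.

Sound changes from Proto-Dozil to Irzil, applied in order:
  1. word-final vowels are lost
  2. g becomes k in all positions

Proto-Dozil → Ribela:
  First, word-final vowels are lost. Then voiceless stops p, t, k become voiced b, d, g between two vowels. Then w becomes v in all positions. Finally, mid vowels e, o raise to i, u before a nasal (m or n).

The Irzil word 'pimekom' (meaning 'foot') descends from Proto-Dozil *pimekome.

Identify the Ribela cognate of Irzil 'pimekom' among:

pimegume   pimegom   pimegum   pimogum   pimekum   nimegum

Ribela: *pimekome
  pimekome → pimekom   [apocope]
  pimekom → pimegom   [intervocalic voicing]
  pimegom (rule 3 does not apply)
  pimegom → pimegum   [pre-nasal raising]
  giving Ribela pimegum.
The other candidates each miss or misapply at least one Ribela change.

pimegum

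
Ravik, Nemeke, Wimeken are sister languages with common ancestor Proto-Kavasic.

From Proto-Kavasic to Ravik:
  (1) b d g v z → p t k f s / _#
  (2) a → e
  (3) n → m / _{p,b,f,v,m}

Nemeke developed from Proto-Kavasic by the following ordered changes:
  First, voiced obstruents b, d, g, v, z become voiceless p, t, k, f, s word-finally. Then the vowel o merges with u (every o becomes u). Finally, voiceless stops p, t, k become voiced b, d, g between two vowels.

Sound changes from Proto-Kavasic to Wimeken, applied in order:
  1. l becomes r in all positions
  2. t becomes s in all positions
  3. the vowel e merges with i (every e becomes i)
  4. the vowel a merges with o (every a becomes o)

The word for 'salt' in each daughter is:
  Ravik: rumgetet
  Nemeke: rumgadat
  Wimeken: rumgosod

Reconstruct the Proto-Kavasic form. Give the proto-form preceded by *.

Position 5: Ravik has e, Nemeke has a, Wimeken has o. Nemeke preserves a here (none of its changes turn any other segment into a), so the proto-segment is *a.
Position 7: Ravik has e, Nemeke has a, Wimeken has o. Nemeke preserves a here (none of its changes turn any other segment into a), so the proto-segment is *a.
Position 8: Ravik has t, Nemeke has t, Wimeken has d. Wimeken preserves d here (none of its changes turn any other segment into d), so the proto-segment is *d.
This points to *rumgatad. Verify forward in each daughter:
Ravik: *rumgatad > rumgatat > rumgetet  (by final devoicing, vowel merger)
Nemeke: *rumgatad > rumgatat > rumgadat  (by final devoicing, intervocalic voicing)
Wimeken: start from *rumgatad.
  rule 1: no change — rumgatad
  rule 2 (unconditioned shift): rumgatad → rumgasad
  rule 3: no change — rumgasad
  rule 4 (vowel merger): rumgasad → rumgosod
  ⇒ Wimeken rumgosod
No other proto-form is consistent with every reflex, so the reconstruction is *rumgatad.

*rumgatad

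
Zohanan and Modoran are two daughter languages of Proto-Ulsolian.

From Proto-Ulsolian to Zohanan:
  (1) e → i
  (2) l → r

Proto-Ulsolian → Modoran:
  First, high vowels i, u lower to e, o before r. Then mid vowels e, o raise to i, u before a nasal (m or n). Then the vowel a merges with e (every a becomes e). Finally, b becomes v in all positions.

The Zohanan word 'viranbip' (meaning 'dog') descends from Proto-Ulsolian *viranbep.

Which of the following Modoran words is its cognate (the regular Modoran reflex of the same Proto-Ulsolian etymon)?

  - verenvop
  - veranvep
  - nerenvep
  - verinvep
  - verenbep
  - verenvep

Modoran: *viranbep
  viranbep → veranbep   [pre-rhotic lowering]
  veranbep (rule 2 does not apply)
  veranbep → verenbep   [vowel merger]
  verenbep → verenvep   [unconditioned shift]
  giving Modoran verenvep.
The other candidates each miss or misapply at least one Modoran change.

verenvep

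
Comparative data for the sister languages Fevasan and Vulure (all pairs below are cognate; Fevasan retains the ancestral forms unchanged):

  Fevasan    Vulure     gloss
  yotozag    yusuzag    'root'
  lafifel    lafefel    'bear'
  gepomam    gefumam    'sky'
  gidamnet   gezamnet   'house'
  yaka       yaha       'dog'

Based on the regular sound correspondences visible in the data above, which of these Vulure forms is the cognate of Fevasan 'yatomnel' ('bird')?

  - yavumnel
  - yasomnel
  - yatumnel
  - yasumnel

yotozag ~ yusuzag — Fevasan t corresponds to Vulure s between vowels (before a back vowel).
gepomam ~ gefumam — Fevasan o corresponds to Vulure u after a consonant, before a nasal.
Applying these to Fevasan 'yatomnel':
  yatomnel → yasomnel   (t→s between vowels (before a back vowel))
  yasomnel → yasumnel   (o→u after a consonant, before a nasal)
So the Vulure cognate is 'yasumnel'.

yasumnel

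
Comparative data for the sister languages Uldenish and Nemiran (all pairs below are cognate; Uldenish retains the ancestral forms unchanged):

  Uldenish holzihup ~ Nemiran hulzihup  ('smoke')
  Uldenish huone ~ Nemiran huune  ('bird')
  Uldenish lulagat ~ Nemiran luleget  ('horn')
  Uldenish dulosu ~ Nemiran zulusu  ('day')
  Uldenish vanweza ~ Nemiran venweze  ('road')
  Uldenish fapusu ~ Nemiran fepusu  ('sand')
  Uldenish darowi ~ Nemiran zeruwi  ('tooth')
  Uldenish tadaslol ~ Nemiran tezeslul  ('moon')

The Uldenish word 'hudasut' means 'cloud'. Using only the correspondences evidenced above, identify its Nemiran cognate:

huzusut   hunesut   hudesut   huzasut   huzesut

huzesut

tadaslol ~ tezeslul — Uldenish d corresponds to Nemiran z between vowels (before a back vowel).
lulagat ~ luleget, tadaslol ~ tezeslul — Uldenish a corresponds to Nemiran e after a consonant, before a consonant other than r, m, n, p, b, f, v.
Applying these to Uldenish 'hudasut':
  hudasut → huzasut   (d→z between vowels (before a back vowel))
  huzasut → huzesut   (a→e after a consonant, before a consonant other than r, m, n, p, b, f, v)
So the Nemiran cognate is 'huzesut'.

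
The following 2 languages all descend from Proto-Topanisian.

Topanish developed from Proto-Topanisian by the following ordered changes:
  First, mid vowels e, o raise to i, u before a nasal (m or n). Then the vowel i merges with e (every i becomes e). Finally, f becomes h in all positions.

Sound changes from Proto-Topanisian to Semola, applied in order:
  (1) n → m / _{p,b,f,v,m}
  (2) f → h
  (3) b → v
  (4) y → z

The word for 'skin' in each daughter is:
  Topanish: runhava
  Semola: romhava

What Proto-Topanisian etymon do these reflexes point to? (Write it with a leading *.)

*ronfava

Position 2: Topanish has u, Semola has o. Semola preserves o here (none of its changes turn any other segment into o), so the proto-segment is *o.
Position 3: Topanish has n, Semola has m. Topanish preserves n here (none of its changes turn any other segment into n), so the proto-segment is *n.
Continuing position by position gives *ronfava; check it forward:
Topanish: *ronfava
  ronfava → runfava   [pre-nasal raising]
  runfava (rule 2 does not apply)
  runfava → runhava   [unconditioned shift]
  giving Topanish runhava.
Semola: *ronfava
  ronfava → romfava   [nasal place assimilation]
  romfava → romhava   [unconditioned shift]
  romhava (rule 3 does not apply)
  romhava (rule 4 does not apply)
  giving Semola romhava.
Only *ronfava yields all of Topanish runhava, Semola romhava.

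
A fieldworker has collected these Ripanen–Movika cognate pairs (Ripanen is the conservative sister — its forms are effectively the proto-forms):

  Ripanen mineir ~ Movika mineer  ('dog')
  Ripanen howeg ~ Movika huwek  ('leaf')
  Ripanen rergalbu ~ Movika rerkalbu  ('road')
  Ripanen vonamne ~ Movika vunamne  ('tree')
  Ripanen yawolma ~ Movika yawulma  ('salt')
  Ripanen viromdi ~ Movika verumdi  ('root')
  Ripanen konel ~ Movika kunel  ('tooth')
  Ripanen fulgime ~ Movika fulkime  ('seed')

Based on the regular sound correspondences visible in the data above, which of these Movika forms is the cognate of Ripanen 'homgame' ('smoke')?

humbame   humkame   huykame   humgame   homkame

viromdi ~ verumdi — Ripanen o corresponds to Movika u after a consonant, before a nasal.
rergalbu ~ rerkalbu — Ripanen g corresponds to Movika k after a consonant, before a back vowel.
Applying these to Ripanen 'homgame':
  homgame → humgame   (o→u after a consonant, before a nasal)
  humgame → humkame   (g→k after a consonant, before a back vowel)
So the Movika cognate is 'humkame'.

humkame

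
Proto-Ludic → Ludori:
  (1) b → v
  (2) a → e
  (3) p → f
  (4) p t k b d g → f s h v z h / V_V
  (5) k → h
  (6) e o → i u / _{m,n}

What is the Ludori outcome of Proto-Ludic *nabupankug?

nevufinhug

Ludori: *nabupankug
  nabupankug → navupankug   [unconditioned shift]
  navupankug → nevupenkug   [vowel merger]
  nevupenkug → nevufenkug   [unconditioned shift]
  nevufenkug (rule 4 does not apply)
  nevufenkug → nevufenhug   [unconditioned shift]
  nevufenhug → nevufinhug   [pre-nasal raising]
  giving Ludori nevufinhug.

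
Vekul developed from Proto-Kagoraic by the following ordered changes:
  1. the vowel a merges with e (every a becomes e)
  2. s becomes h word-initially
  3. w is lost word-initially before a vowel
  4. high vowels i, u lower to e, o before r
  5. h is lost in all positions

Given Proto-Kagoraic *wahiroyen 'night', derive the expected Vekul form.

Vekul: *wahiroyen
  wahiroyen → wehiroyen   [vowel merger]
  wehiroyen (rule 2 does not apply)
  wehiroyen → ehiroyen   [glide loss]
  ehiroyen → eheroyen   [pre-rhotic lowering]
  eheroyen → eeroyen   [h-loss]
  giving Vekul eeroyen.

eeroyen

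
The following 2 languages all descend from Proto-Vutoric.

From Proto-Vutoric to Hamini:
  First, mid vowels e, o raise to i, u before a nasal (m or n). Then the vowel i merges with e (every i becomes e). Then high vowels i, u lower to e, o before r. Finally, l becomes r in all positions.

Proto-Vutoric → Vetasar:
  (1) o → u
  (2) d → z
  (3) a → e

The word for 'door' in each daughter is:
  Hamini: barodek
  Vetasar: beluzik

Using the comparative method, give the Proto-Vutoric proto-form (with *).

*balodik

Position 4: Hamini has o, Vetasar has u. Taking the neighbouring segments as reconstructed: Hamini o can only go back to *o; Vetasar u could go back to *o or *u — the one source consistent with every daughter is *o.
Position 2: Hamini has a, Vetasar has e. Hamini preserves a here (none of its changes turn any other segment into a), so the proto-segment is *a.
Position 3: Hamini has r, Vetasar has l. Vetasar preserves l here (none of its changes turn any other segment into l), so the proto-segment is *l.
Verify the candidate proto-form against each daughter:
Hamini: start from *balodik.
  rule 1: no change — balodik
  rule 2 (vowel merger): balodik → balodek
  rule 3: no change — balodek
  rule 4 (unconditioned shift): balodek → barodek
  ⇒ Hamini barodek
Vetasar: start from *balodik.
  rule 1 (vowel merger): balodik → baludik
  rule 2 (unconditioned shift): baludik → baluzik
  rule 3 (vowel merger): baluzik → beluzik
  ⇒ Vetasar beluzik
*balodik is the unique common source.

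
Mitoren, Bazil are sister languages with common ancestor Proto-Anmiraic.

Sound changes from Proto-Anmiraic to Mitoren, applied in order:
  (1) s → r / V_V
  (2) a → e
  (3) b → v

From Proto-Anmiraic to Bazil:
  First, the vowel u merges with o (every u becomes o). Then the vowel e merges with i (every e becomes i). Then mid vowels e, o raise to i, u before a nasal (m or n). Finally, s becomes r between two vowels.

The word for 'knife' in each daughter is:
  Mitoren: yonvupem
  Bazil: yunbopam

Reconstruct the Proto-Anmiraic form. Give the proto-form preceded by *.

Position 2: Mitoren has o, Bazil has u. Mitoren preserves o here (none of its changes turn any other segment into o), so the proto-segment is *o.
Position 5: Mitoren has u, Bazil has o. Mitoren preserves u here (none of its changes turn any other segment into u), so the proto-segment is *u.
Position 7: Mitoren has e, Bazil has a. Bazil preserves a here (none of its changes turn any other segment into a), so the proto-segment is *a.
This points to *yonbupam. Verify forward in each daughter:
Mitoren: start from *yonbupam.
  rule 1: no change — yonbupam
  rule 2 (vowel merger): yonbupam → yonbupem
  rule 3 (unconditioned shift): yonbupem → yonvupem
  ⇒ Mitoren yonvupem
Bazil: *yonbupam
  yonbupam → yonbopam   [vowel merger]
  yonbopam (rule 2 does not apply)
  yonbopam → yunbopam   [pre-nasal raising]
  yunbopam (rule 4 does not apply)
  giving Bazil yunbopam.
No other proto-form is consistent with every reflex, so the reconstruction is *yonbupam.

*yonbupam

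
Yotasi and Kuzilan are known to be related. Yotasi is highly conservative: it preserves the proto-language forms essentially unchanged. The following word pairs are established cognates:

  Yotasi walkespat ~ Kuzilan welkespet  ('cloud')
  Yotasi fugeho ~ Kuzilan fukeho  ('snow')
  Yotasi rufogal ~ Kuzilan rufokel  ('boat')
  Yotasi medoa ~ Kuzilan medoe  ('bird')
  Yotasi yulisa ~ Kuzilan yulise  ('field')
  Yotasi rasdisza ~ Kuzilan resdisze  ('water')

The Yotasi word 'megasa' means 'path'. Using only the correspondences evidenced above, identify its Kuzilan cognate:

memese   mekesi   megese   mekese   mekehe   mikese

rufogal ~ rufokel — Yotasi g corresponds to Kuzilan k between vowels (before a back vowel).
walkespat ~ welkespet, rufogal ~ rufokel — Yotasi a corresponds to Kuzilan e after a consonant, before a consonant other than r, m, n, p, b, f, v.
yulisa ~ yulise, rasdisza ~ resdisze — Yotasi a corresponds to Kuzilan e word-finally.
Applying these to Yotasi 'megasa':
  megasa → mekasa   (g→k between vowels (before a back vowel))
  mekasa → mekesa   (a→e after a consonant, before a consonant other than r, m, n, p, b, f, v)
  mekesa → mekese   (a→e word-finally)
So the Kuzilan cognate is 'mekese'.

mekese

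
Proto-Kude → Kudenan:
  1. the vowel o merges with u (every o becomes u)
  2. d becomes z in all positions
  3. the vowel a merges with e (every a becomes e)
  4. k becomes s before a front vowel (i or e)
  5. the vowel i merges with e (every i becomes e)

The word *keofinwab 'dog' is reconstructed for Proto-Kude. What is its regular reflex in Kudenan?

seufenweb

Kudenan: *keofinwab
  keofinwab → keufinwab   [vowel merger]
  keufinwab (rule 2 does not apply)
  keufinwab → keufinweb   [vowel merger]
  keufinweb → seufinweb   [palatalisation]
  seufinweb → seufenweb   [vowel merger]
  giving Kudenan seufenweb.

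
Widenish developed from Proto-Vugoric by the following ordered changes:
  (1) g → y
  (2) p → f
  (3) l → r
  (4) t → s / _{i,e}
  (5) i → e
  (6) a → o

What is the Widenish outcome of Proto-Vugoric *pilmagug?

fermoyuy

Widenish: *pilmagug
  pilmagug → pilmayuy   [unconditioned shift]
  pilmayuy → filmayuy   [unconditioned shift]
  filmayuy → firmayuy   [unconditioned shift]
  firmayuy (rule 4 does not apply)
  firmayuy → fermayuy   [vowel merger]
  fermayuy → fermoyuy   [vowel merger]
  giving Widenish fermoyuy.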